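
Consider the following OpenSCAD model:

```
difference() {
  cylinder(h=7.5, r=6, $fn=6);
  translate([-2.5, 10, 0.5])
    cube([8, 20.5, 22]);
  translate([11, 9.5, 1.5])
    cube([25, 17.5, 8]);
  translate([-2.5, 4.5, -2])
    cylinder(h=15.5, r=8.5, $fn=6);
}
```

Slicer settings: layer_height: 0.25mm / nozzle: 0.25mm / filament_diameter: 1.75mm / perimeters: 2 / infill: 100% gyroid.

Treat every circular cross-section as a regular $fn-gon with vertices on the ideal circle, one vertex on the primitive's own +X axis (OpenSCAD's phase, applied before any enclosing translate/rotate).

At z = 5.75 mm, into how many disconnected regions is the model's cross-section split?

At z = 5.75 mm: the r=6 cylinder gives a regular 6-gon of circumradius 6 (constant along its height); the cube at (-2.5, 10) (footprint 8×20.5) is included at this height; the cube at (11, 9.5) is present — its section is the full 25×17.5 rectangle; the r=8.5 cylinder at (-2.5, 4.5) contributes a regular 6-gon of circumradius 8.5; Subtracting the remaining from the first: starting from the r=6 cylinder, the 8×20.5 cube at (-2.5, 10) misses the remaining region (no effect); the 25×17.5 cube at (11, 9.5) misses the remaining region (no effect); the r=8.5 cylinder at (-2.5, 4.5) partially overlaps it — only the 66.02 mm² overlap (of its 187.71 mm²) is removed, clipping the outline — 1 connected region. The result has 1 disconnected region.

1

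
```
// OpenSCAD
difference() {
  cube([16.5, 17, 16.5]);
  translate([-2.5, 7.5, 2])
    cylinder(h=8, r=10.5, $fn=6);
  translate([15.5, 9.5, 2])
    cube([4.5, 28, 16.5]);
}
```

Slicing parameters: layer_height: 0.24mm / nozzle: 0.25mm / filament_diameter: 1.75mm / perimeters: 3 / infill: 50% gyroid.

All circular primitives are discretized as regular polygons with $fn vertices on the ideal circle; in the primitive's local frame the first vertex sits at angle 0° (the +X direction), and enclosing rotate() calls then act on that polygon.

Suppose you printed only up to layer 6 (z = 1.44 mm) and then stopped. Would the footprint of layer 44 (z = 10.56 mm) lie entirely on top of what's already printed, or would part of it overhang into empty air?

entirely on top

Compare the two slices. At z = 1.44: the cube (footprint 16.5×17) is included at this height (area 280.50 mm²); the cylinder at (-2.5, 7.5) is not intersected at this z (z outside [2, 10]); the cube at (15.5, 9.5) does not reach this height (z outside [2, 18.5]); Subtracting the remaining from the first: none of the subtracted shapes is present at this height, so the 16.5×17 cube is unchanged — area = 280.50 mm². At z = 10.56: the cube is present — its section is the full 16.5×17 rectangle (area 280.50 mm²); the cylinder at (-2.5, 7.5) does not reach this height (z outside [2, 10]); the cube at (15.5, 9.5) is present — its section is the full 4.5×28 rectangle (area 126.00 mm²); Taking the first minus the rest: starting from the 16.5×17 cube (280.50 mm²), the 4.5×28 cube at (15.5, 9.5) partially overlaps it — only the 7.50 mm² overlap (of its 126.00 mm²) is removed, clipping the outline — area = 273.00 mm². Checking containment: the cross-section at z = 10.56 is a subset of the cross-section at z = 1.44.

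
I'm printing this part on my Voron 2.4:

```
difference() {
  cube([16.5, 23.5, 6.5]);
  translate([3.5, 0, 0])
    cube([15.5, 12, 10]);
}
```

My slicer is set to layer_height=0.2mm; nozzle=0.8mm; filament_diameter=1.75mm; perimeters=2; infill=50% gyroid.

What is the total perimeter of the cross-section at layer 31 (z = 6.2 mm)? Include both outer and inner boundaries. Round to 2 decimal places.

80.00 mm

At z = 6.2 mm: the 16.5×23.5 cube contributes its full rectangle (perimeter 80.00 mm); the cube at (3.5, 0) is present — its section is the full 15.5×12 rectangle (perimeter 55.00 mm); Taking the first minus the rest: starting from the 16.5×23.5 cube, the 15.5×12 cube at (3.5, 0) partially overlaps it — only the 156.00 mm² overlap (of its 186.00 mm²) is removed, clipping the outline — boundary = 80.00 mm. Overall, the cross-section is a single solid region. Total boundary length (outer) = 80.00 mm.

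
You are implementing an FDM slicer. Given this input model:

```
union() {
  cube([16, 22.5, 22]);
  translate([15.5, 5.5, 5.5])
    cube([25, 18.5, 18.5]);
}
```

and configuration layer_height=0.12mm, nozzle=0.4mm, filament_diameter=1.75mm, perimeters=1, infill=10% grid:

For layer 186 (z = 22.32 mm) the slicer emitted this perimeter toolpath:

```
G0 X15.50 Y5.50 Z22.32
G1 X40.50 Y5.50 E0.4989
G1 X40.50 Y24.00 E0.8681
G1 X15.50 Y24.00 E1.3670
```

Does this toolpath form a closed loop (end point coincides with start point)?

Start point (G0): (15.50, 5.50). End point (last G1): the path does not return to the start — open.

no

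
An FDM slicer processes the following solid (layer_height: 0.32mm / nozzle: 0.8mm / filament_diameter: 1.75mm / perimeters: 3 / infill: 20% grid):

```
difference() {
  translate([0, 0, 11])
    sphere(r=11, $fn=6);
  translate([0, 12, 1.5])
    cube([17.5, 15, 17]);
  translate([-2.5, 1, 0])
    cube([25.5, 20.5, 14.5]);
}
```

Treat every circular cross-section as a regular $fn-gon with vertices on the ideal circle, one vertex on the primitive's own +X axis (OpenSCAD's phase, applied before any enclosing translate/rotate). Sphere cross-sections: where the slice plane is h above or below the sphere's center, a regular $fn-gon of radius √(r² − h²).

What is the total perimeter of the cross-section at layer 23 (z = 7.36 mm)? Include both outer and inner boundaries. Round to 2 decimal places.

65.66 mm

At z = 7.36 mm: the sphere: section is a regular 6-gon, circumradius = √(r²−h²) = √(11²−3.64²) = 10.380 (perimeter = 2·6·10.380·sin(180°/6) = 62.28 mm); the cube at (0, 12) is present — its section is the full 17.5×15 rectangle (perimeter 65.00 mm); the cube at (-2.5, 1) (footprint 25.5×20.5) is included at this height (perimeter 92.00 mm); Subtracting the remaining from the first: starting from the r=11 sphere, the 17.5×15 cube at (0, 12) misses the remaining region (no effect); the 25.5×20.5 cube at (-2.5, 1) partially overlaps it — only the 79.87 mm² overlap (of its 522.75 mm²) is removed, clipping the outline — boundary = 65.66 mm. Overall, the cross-section is a single solid region. Total boundary length (outer) = 65.66 mm.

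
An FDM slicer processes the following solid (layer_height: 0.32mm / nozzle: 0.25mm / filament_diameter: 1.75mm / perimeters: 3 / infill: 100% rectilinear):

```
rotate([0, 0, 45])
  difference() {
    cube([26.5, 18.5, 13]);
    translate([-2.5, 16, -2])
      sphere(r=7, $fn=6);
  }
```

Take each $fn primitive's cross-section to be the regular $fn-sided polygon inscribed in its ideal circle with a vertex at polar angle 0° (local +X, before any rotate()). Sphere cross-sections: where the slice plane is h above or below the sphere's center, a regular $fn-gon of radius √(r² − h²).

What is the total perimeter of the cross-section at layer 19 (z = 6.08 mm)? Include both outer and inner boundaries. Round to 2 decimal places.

At z = 6.08 mm: the cube is present — its section is the full 26.5×18.5 rectangle (perimeter 90.00 mm); the sphere at (-2.5, 16) is absent (|z−center|=8.080 > r=7); After the difference (first − rest): none of the subtracted shapes is present at this height, so the 26.5×18.5 cube is unchanged — boundary = 90.00 mm; (rotated 45° about Z; rotation is an isometry so areas/perimeters/island counts are preserved). Overall, the cross-section is a single solid region. Total boundary length (outer) = 90.00 mm.

90.00 mm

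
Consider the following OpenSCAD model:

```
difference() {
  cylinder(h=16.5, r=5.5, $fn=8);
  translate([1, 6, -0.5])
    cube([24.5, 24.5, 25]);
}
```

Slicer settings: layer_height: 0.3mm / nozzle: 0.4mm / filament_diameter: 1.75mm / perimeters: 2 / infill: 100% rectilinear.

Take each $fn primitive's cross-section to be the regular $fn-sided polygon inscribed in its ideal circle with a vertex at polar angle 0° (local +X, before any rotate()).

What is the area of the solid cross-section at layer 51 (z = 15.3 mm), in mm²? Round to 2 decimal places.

At z = 15.3 mm: the r=5.5 cylinder gives a regular 8-gon of circumradius 5.5 (constant along its height) (area = (8/2)·5.500²·sin(360°/8) = 85.56 mm²); the cube at (1, 6) is present — its section is the full 24.5×24.5 rectangle (area 600.25 mm²); After the difference (first − rest): starting from the r=5.5 cylinder (85.56 mm²), the 24.5×24.5 cube at (1, 6) misses the remaining region (no effect) — area = 85.56 mm². Overall, the cross-section is a single solid region. Net area = 85.56 mm².

85.56 mm²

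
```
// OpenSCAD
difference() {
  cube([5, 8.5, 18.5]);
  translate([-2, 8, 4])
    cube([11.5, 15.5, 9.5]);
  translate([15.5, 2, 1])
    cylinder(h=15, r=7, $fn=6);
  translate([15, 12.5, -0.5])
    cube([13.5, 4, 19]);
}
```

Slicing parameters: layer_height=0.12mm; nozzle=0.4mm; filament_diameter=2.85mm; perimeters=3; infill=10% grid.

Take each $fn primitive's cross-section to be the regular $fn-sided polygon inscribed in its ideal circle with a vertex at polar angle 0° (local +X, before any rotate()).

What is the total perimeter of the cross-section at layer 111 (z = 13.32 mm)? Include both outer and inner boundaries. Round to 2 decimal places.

At z = 13.32 mm: the cube is present — its section is the full 5×8.5 rectangle (perimeter 27.00 mm); the cube at (-2, 8) (footprint 11.5×15.5) is included at this height (perimeter 54.00 mm); the r=7 cylinder at (15.5, 2) gives a regular 6-gon of circumradius 7 (constant along its height) (perimeter = 2·6·7.000·sin(180°/6) = 42.00 mm); the cube at (15, 12.5) is present — its section is the full 13.5×4 rectangle (perimeter 35.00 mm); Subtracting the remaining from the first: starting from the 5×8.5 cube, the 11.5×15.5 cube at (-2, 8) partially overlaps it — only the 2.50 mm² overlap (of its 178.25 mm²) is removed, clipping the outline; the r=7 cylinder at (15.5, 2) misses the remaining region (no effect); the 13.5×4 cube at (15, 12.5) misses the remaining region (no effect) — boundary = 26.00 mm. Overall, the cross-section is a single solid region. Total boundary length (outer) = 26.00 mm.

26.00 mm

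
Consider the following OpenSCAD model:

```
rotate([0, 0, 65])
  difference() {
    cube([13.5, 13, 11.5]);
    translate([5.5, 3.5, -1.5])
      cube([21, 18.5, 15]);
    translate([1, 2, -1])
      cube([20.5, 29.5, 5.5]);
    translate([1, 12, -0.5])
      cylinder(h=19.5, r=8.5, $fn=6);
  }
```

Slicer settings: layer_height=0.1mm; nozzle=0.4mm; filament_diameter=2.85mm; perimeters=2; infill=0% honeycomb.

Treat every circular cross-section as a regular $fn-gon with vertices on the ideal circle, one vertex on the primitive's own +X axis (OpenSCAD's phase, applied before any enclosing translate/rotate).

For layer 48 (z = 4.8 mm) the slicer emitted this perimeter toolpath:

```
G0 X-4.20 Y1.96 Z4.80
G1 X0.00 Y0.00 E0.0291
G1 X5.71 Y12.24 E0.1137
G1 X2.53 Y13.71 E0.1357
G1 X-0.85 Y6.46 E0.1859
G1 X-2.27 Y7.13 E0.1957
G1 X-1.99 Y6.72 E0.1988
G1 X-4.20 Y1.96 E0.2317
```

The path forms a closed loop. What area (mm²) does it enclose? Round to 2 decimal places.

53.59 mm²

Apply the shoelace formula to the sequence of (X, Y) vertices; enclosed area = 53.59 mm².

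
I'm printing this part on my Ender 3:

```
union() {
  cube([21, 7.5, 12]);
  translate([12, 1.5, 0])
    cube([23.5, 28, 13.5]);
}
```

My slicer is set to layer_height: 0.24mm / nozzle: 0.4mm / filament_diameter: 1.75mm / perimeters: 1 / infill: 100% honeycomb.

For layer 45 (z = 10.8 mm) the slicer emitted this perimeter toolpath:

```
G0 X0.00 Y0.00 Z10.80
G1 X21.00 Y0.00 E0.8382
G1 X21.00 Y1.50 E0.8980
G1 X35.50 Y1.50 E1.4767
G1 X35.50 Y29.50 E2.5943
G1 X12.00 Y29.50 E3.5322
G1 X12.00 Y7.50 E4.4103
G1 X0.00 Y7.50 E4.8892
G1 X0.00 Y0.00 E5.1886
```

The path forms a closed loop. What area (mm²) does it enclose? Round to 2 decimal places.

761.50 mm²

Apply the shoelace formula to the sequence of (X, Y) vertices; enclosed area = 761.50 mm².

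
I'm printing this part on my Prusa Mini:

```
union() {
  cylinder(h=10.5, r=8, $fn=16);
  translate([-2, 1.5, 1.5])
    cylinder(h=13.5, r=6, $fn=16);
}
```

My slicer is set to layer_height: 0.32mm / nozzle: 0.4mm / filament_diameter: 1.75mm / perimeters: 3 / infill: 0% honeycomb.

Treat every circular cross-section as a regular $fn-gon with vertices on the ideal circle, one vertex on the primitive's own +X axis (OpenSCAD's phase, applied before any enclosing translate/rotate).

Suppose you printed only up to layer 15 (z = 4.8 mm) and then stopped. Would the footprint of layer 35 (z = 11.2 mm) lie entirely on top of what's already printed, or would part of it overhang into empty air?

Compare the two slices. At z = 4.8: the r=8 cylinder contributes a regular 16-gon of circumradius 8 (area = (16/2)·8.000²·sin(360°/16) = 195.93 mm²); the r=6 cylinder at (-2, 1.5) gives a regular 16-gon of circumradius 6 (constant along its height) (area = (16/2)·6.000²·sin(360°/16) = 110.21 mm²); Taking the union: the regions partially overlap — summed areas 306.15 mm² minus the doubly-counted overlap 107.03 mm² gives 199.11 mm² — area = 199.11 mm². At z = 11.2: the cylinder is not intersected at this z (z outside [0, 10.5]); the r=6 cylinder at (-2, 1.5) contributes a regular 16-gon of circumradius 6 (area = (16/2)·6.000²·sin(360°/16) = 110.21 mm²); Merging all regions: only the r=6 cylinder at (-2, 1.5) is present, so the union is just that shape — area = 110.21 mm². Checking containment: the cross-section at z = 11.2 is a subset of the cross-section at z = 4.8.

entirely on top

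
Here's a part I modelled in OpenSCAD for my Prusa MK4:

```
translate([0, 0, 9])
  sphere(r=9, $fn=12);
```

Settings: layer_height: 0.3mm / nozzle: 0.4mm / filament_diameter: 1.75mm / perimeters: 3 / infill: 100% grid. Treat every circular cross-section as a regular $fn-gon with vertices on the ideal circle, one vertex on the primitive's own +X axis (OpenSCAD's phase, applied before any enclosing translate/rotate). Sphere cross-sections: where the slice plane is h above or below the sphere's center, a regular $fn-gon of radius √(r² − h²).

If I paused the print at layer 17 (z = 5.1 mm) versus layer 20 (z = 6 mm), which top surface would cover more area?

Layer 17 (z = 5.1): the r=9 sphere contributes a regular 12-gon of circumradius √(9²−3.9²) = 8.111 (area = (12/2)·8.111²·sin(360°/12) = 197.37 mm²). So its area = 197.37 mm². Layer 20 (z = 6): the r=9 sphere slices to a regular 12-gon of circumradius 8.485 (√(r²−h²) with h=3 from center) (area = (12/2)·8.485²·sin(360°/12) = 216.00 mm²). So its area = 216.00 mm². Layer 20 is larger (216.00 vs 197.37 mm²).

layer 20 (z = 6 mm)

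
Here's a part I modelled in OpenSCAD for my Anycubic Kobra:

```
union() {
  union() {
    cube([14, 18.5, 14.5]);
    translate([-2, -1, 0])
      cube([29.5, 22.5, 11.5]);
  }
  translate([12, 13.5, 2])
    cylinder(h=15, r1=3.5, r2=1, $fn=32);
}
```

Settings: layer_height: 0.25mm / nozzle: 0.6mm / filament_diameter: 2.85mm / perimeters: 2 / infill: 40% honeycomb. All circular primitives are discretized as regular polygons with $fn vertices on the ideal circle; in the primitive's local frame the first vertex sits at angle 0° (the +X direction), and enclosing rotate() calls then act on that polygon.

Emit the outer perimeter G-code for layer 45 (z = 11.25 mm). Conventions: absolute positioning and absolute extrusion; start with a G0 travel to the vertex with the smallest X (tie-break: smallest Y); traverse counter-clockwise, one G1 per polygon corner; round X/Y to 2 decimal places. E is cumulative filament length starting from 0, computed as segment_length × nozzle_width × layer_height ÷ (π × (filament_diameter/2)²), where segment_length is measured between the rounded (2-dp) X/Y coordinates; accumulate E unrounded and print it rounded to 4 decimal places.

At z = 11.25 mm: the cube is present — its section is the full 14×18.5 rectangle; the cube at (-2, -1) (footprint 29.5×22.5) is included at this height; Merging all regions: the 14×18.5 cube lies entirely inside the 29.5×22.5 cube at (-2, -1), so the union is just the 29.5×22.5 cube at (-2, -1) — 1 connected region; the cone at (12, 13.5) (r1=3.5→r2=1) has section circumradius 1.958 here — a regular 32-gon; Taking the union: the cone at (12, 13.5) lies entirely inside the result so far, so the union is just the result so far — 1 connected region. The outline is a single polygon with 4 vertices. Extrusion per mm of travel: 0.6 × 0.25 / (π × 1.425²) = 0.023513. Accumulating E over each segment gives final E = 2.4454.

G0 X-2.00 Y-1.00 Z11.25
G1 X27.50 Y-1.00 E0.6936
G1 X27.50 Y21.50 E1.2227
G1 X-2.00 Y21.50 E1.9163
G1 X-2.00 Y-1.00 E2.4454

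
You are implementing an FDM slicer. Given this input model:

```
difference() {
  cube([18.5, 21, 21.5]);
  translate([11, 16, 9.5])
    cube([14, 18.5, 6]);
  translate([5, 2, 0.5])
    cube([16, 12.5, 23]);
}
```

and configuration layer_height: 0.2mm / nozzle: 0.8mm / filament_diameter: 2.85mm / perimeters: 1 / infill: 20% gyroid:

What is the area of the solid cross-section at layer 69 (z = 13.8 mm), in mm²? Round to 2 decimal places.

At z = 13.8 mm: the 18.5×21 cube contributes its full rectangle (area 388.50 mm²); the cube at (11, 16) is present — its section is the full 14×18.5 rectangle (area 259.00 mm²); the cube at (5, 2) is present — its section is the full 16×12.5 rectangle (area 200.00 mm²); Taking the first minus the rest: starting from the 18.5×21 cube (388.50 mm²), the 14×18.5 cube at (11, 16) partially overlaps it — only the 37.50 mm² overlap (of its 259.00 mm²) is removed, clipping the outline; the 16×12.5 cube at (5, 2) partially overlaps it — only the 168.75 mm² overlap (of its 200.00 mm²) is removed, clipping the outline — area = 182.25 mm². Overall, the cross-section is a single solid region. Net area = 182.25 mm².

182.25 mm²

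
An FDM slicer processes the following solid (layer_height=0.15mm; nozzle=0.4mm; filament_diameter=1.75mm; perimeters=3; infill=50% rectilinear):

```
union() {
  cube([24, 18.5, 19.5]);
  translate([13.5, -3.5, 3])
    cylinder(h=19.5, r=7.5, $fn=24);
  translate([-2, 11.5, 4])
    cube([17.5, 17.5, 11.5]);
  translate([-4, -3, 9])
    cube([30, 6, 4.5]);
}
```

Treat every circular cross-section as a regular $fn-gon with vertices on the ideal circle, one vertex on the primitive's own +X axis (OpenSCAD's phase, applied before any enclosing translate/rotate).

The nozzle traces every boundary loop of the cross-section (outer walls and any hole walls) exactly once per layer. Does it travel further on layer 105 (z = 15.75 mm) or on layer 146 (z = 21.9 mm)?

layer 105 (z = 15.75 mm)

Layer 105 (z = 15.75): the 24×18.5 cube contributes its full rectangle (perimeter 85.00 mm); the r=7.5 cylinder at (13.5, -3.5) gives a regular 24-gon of circumradius 7.5 (constant along its height) (perimeter = 2·24·7.500·sin(180°/24) = 46.99 mm); the cube at (-2, 11.5) does not reach this height (z outside [4, 15.5]); the cube at (-4, -3) does not reach this height (z outside [9, 13.5]); Taking the union: the regions partially overlap (shared area 37.15 mm²), so the edge portions inside another operand are dropped and the merged outline is re-measured after clipping — boundary = 102.59 mm. So its perimeter = 102.59 mm. Layer 146 (z = 21.9): the cube is not intersected at this z (z outside [0, 19.5]); the r=7.5 cylinder at (13.5, -3.5) contributes a regular 24-gon of circumradius 7.5 (perimeter = 2·24·7.500·sin(180°/24) = 46.99 mm); the cube at (-2, 11.5) is not intersected at this z (z outside [4, 15.5]); the cube at (-4, -3) does not reach this height (z outside [9, 13.5]); Taking the union: only the r=7.5 cylinder at (13.5, -3.5) is present, so the union is just that shape — boundary = 46.99 mm. So its perimeter = 46.99 mm. Layer 105 is larger (102.59 vs 46.99 mm).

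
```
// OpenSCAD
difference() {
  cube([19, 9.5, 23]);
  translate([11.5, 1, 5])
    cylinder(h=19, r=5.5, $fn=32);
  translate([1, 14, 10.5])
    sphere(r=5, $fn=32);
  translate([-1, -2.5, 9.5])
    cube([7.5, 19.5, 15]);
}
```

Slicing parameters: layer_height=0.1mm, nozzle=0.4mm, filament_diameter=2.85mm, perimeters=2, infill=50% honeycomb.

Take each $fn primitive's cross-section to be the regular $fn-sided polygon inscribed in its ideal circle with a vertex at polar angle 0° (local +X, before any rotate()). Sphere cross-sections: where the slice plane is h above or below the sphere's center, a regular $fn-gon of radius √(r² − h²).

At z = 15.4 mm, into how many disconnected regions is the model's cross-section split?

At z = 15.4 mm: the cube is present — its section is the full 19×9.5 rectangle; the r=5.5 cylinder at (11.5, 1) gives a regular 32-gon of circumradius 5.5 (constant along its height); the r=5 sphere at (1, 14) contributes a regular 32-gon of circumradius √(5²−4.9²) = 0.995; the cube at (-1, -2.5) is present — its section is the full 7.5×19.5 rectangle; After the difference (first − rest): starting from the 19×9.5 cube, the r=5.5 cylinder at (11.5, 1) partially overlaps it — only the 58.11 mm² overlap (of its 94.42 mm²) is removed, clipping the outline; the r=5 sphere at (1, 14) misses the remaining region (no effect); the 7.5×19.5 cube at (-1, -2.5) partially overlaps it — only the 60.57 mm² overlap (of its 146.25 mm²) is removed, clipping the outline — 1 connected region. The result has 1 disconnected region.

1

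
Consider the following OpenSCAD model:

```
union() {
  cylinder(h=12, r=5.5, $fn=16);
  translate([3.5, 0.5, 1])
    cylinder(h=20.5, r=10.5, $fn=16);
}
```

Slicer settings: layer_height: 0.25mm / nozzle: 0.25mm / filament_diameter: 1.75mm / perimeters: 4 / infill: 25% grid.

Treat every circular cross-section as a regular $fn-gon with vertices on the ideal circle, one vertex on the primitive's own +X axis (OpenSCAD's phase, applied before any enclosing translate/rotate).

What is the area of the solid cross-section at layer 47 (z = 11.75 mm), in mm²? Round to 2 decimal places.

At z = 11.75 mm: the cylinder: section is a regular 16-gon, circumradius r=5.5 (area = (16/2)·5.500²·sin(360°/16) = 92.61 mm²); the r=10.5 cylinder at (3.5, 0.5) contributes a regular 16-gon of circumradius 10.5 (area = (16/2)·10.500²·sin(360°/16) = 337.53 mm²); Combining (union): the r=5.5 cylinder lies entirely inside the r=10.5 cylinder at (3.5, 0.5), so the union is just the r=10.5 cylinder at (3.5, 0.5) — area = 337.53 mm². Overall, the cross-section is a single solid region. Net area = 337.53 mm².

337.53 mm²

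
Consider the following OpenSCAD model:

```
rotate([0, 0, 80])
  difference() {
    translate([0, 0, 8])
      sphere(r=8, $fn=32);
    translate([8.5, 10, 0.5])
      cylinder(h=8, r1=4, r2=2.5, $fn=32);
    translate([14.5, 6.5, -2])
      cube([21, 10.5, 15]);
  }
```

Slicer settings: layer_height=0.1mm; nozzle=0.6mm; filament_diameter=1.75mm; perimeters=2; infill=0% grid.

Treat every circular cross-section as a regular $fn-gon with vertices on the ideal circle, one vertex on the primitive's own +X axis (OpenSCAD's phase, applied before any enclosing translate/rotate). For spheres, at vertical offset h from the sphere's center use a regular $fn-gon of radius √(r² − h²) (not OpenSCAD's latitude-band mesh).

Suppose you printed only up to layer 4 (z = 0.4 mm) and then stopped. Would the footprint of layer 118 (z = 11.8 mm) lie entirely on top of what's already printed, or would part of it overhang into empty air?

part overhangs

Compare the two slices. At z = 0.4: the r=8 sphere contributes a regular 32-gon of circumradius √(8²−7.6²) = 2.498 (area = (32/2)·2.498²·sin(360°/32) = 19.48 mm²); the cone at (8.5, 10) is absent (z outside [0.5, 8.5]); the 21×10.5 cube at (14.5, 6.5) contributes its full rectangle (area 220.50 mm²); Subtracting the remaining from the first: starting from the r=8 sphere (19.48 mm²), the 21×10.5 cube at (14.5, 6.5) misses the remaining region (no effect) — area = 19.48 mm²; (rotated 80° about Z; rotation is an isometry so areas/perimeters/island counts are preserved). At z = 11.8: the r=8 sphere slices to a regular 32-gon of circumradius 7.040 (√(r²−h²) with h=3.8 from center) (area = (32/2)·7.040²·sin(360°/32) = 154.70 mm²); the cone at (8.5, 10) is absent (z outside [0.5, 8.5]); the 21×10.5 cube at (14.5, 6.5) contributes its full rectangle (area 220.50 mm²); After the difference (first − rest): starting from the r=8 sphere (154.70 mm²), the 21×10.5 cube at (14.5, 6.5) misses the remaining region (no effect) — area = 154.70 mm²; (rotated 80° about Z; rotation is an isometry so areas/perimeters/island counts are preserved). Checking containment: at z = 11.8 the cross-section extends beyond the z = 0.4 cross-section by about 135.22 mm².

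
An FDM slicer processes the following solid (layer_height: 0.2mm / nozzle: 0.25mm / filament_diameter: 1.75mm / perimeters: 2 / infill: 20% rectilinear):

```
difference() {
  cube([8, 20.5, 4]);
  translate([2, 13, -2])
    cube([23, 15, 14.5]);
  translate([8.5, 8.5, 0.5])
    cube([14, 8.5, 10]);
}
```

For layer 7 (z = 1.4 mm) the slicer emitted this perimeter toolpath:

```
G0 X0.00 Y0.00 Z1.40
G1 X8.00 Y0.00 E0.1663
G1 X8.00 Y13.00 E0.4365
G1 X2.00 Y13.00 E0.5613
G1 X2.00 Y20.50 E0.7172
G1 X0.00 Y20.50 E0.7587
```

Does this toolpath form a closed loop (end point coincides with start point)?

no

Start point (G0): (0.00, 0.00). End point (last G1): the path does not return to the start — open.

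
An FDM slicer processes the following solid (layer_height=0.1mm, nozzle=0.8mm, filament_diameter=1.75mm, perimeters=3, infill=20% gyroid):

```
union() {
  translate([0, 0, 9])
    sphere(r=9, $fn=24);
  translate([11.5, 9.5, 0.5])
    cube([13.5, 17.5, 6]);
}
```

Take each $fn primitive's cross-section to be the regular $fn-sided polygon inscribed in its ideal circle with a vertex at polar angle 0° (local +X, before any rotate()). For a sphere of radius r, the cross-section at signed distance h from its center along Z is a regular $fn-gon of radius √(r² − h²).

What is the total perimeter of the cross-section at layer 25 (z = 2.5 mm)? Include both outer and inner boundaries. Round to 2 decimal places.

At z = 2.5 mm: the sphere: section is a regular 24-gon, circumradius = √(r²−h²) = √(9²−6.5²) = 6.225 (perimeter = 2·24·6.225·sin(180°/24) = 39.00 mm); the cube at (11.5, 9.5) (footprint 13.5×17.5) is included at this height (perimeter 62.00 mm); Merging all regions: the 2 present regions are separate (no shared area or edge), so areas and boundary lengths simply add and each stays a separate island — boundary = 101.00 mm. Overall, the cross-section has 2 separate islands. Total boundary length (outer) = 101.00 mm.

101.00 mm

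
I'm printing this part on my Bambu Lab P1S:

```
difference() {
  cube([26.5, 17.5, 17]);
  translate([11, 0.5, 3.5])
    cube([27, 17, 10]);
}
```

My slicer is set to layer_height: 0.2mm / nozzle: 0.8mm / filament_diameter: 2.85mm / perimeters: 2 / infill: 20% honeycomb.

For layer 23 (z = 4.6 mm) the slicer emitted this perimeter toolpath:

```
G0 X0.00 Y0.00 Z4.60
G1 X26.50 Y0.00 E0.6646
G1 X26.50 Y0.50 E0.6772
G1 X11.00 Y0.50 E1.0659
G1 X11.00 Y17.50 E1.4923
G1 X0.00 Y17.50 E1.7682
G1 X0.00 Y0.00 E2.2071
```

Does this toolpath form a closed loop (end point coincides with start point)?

Start point (G0): (0.00, 0.00). End point (last G1): the path returns to the start — closed.

yes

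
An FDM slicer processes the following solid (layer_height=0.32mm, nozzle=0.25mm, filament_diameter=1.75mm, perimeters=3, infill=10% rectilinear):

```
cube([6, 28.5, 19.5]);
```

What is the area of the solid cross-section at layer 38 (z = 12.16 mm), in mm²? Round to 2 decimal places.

At z = 12.16 mm: the 6×28.5 cube contributes its full rectangle (area 171.00 mm²). Overall, the cross-section is a single solid region. Net area = 171.00 mm².

171.00 mm²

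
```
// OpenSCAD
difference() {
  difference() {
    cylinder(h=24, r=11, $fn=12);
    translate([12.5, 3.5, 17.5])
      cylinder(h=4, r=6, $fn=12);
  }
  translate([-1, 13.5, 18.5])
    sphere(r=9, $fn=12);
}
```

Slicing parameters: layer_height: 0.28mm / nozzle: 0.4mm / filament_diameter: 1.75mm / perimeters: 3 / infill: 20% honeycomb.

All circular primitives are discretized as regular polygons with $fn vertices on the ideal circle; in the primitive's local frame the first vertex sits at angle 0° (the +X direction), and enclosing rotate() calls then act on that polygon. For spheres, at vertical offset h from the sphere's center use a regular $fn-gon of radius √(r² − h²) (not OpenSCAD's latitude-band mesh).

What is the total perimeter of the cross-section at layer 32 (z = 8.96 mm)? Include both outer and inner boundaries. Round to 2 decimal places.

At z = 8.96 mm: the cylinder: section is a regular 12-gon, circumradius r=11 (perimeter = 2·12·11.000·sin(180°/12) = 68.33 mm); the cylinder at (12.5, 3.5) is not intersected at this z (z outside [17.5, 21.5]); After the difference (first − rest): none of the subtracted shapes is present at this height, so the r=11 cylinder is unchanged — boundary = 68.33 mm; the sphere at (-1, 13.5) does not reach this height (|z−center|=9.540 > r=9); Subtracting the remaining from the first: none of the subtracted shapes is present at this height, so that combined region is unchanged — boundary = 68.33 mm. Overall, the cross-section is a single solid region. Total boundary length (outer) = 68.33 mm.

68.33 mm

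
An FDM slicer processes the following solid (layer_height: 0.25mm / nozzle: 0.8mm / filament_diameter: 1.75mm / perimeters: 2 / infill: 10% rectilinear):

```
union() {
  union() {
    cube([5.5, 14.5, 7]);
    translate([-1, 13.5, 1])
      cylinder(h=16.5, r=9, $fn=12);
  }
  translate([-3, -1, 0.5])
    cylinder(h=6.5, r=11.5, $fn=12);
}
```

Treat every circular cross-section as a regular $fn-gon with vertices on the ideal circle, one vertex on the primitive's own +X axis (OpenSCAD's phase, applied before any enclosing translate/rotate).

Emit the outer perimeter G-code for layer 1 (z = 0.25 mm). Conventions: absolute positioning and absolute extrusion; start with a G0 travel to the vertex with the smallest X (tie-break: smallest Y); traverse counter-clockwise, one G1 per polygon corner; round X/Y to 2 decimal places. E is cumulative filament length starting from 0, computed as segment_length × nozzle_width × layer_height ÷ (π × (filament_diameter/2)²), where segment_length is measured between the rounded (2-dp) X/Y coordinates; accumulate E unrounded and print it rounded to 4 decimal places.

At z = 0.25 mm: the cube (footprint 5.5×14.5) is included at this height; the cylinder at (-1, 13.5) does not reach this height (z outside [1, 17.5]); Merging all regions: only the 5.5×14.5 cube is present, so the union is just that shape — 1 connected region; the cylinder at (-3, -1) does not reach this height (z outside [0.5, 7]); Merging all regions: only that combined region is present, so the union is just that shape — 1 connected region. The outline is a single polygon with 4 vertices. Extrusion per mm of travel: 0.8 × 0.25 / (π × 0.875²) = 0.083150. Accumulating E over each segment gives final E = 3.3260.

G0 X0.00 Y0.00 Z0.25
G1 X5.50 Y0.00 E0.4573
G1 X5.50 Y14.50 E1.6630
G1 X0.00 Y14.50 E2.1203
G1 X0.00 Y0.00 E3.3260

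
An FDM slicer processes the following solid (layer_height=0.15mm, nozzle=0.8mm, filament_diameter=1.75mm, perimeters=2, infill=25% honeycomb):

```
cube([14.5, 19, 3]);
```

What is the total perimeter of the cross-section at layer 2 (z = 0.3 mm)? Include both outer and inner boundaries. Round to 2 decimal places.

67.00 mm

At z = 0.3 mm: the cube (footprint 14.5×19) is included at this height (perimeter 67.00 mm). Overall, the cross-section is a single solid region. Total boundary length (outer) = 67.00 mm.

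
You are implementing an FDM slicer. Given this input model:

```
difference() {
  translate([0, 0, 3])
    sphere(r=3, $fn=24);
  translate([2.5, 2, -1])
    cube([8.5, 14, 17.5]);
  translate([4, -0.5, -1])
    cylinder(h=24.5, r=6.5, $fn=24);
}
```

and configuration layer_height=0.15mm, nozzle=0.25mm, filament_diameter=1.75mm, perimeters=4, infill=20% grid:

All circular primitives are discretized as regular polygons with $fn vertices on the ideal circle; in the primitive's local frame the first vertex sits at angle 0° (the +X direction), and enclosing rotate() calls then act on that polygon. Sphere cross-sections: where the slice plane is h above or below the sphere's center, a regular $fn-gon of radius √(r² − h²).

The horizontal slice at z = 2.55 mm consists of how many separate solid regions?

At z = 2.55 mm: the sphere: section is a regular 24-gon, circumradius = √(r²−h²) = √(3²−0.45²) = 2.966; the cube at (2.5, 2) is present — its section is the full 8.5×14 rectangle; the r=6.5 cylinder at (4, -0.5) gives a regular 24-gon of circumradius 6.5 (constant along its height); Taking the first minus the rest: starting from the r=3 sphere, the 8.5×14 cube at (2.5, 2) misses the remaining region (no effect); the r=6.5 cylinder at (4, -0.5) partially overlaps it — only the 25.80 mm² overlap (of its 131.22 mm²) is removed, clipping the outline — 1 connected region. The result has 1 disconnected region.

1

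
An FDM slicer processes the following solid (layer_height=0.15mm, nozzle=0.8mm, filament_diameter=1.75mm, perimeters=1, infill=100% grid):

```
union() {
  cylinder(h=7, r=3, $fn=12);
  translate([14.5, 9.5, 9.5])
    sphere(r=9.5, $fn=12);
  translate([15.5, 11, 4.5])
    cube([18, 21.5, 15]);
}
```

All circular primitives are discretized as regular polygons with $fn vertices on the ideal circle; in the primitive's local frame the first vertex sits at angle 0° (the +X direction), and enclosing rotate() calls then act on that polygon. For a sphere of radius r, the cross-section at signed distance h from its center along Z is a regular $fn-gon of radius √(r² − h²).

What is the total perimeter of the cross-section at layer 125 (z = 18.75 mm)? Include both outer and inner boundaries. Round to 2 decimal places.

At z = 18.75 mm: the cylinder does not reach this height (z outside [0, 7]); the r=9.5 sphere at (14.5, 9.5) contributes a regular 12-gon of circumradius √(9.5²−9.25²) = 2.165 (perimeter = 2·12·2.165·sin(180°/12) = 13.45 mm); the 18×21.5 cube at (15.5, 11) contributes its full rectangle (perimeter 79.00 mm); Taking the union: the regions partially overlap (shared area 0.10 mm²), so the edge portions inside another operand are dropped and the merged outline is re-measured after clipping — boundary = 90.98 mm. Overall, the cross-section is a single solid region. Total boundary length (outer) = 90.98 mm.

90.98 mm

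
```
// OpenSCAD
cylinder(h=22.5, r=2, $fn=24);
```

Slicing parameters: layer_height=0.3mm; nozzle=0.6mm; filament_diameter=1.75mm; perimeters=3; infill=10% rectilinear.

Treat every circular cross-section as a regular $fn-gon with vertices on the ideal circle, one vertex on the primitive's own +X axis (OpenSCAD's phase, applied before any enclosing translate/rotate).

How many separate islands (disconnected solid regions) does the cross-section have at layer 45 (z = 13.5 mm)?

1

At z = 13.5 mm: the r=2 cylinder gives a regular 24-gon of circumradius 2 (constant along its height). Overall, the cross-section is a single solid region. Island count = 1.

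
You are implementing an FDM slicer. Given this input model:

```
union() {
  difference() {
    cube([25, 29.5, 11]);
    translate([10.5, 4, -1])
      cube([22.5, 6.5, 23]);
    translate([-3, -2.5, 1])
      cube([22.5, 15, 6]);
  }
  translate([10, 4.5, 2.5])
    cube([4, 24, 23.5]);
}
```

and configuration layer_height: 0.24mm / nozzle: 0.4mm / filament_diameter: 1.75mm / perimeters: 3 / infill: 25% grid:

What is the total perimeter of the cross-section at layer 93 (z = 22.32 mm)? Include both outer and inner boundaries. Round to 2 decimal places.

56.00 mm

At z = 22.32 mm: the cube is absent (z outside [0, 11]); the cube at (10.5, 4) does not reach this height (z outside [-1, 22]); the cube at (-3, -2.5) is absent (z outside [1, 7]); Taking the first minus the rest: the first operand is absent here, so nothing remains; the cube at (10, 4.5) is present — its section is the full 4×24 rectangle (perimeter 56.00 mm); Taking the union: only the 4×24 cube at (10, 4.5) is present, so the union is just that shape — boundary = 56.00 mm. Overall, the cross-section is a single solid region. Total boundary length (outer) = 56.00 mm.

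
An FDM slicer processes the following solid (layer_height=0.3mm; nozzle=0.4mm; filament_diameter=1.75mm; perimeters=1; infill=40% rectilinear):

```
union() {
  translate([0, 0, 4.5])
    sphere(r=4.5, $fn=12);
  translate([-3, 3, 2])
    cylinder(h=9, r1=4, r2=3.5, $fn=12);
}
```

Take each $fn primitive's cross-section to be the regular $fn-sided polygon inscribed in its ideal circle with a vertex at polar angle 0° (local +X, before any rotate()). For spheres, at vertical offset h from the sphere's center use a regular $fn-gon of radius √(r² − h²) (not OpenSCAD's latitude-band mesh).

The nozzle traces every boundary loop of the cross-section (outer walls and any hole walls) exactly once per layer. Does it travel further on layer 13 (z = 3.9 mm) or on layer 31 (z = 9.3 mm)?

layer 13 (z = 3.9 mm)

Layer 13 (z = 3.9): the sphere: section is a regular 12-gon, circumradius = √(r²−h²) = √(4.5²−0.6²) = 4.460 (perimeter = 2·12·4.460·sin(180°/12) = 27.70 mm); the cone at (-3, 3) contributes a regular 12-gon of circumradius 3.894 (interpolated between r1=4 and r2=3.5 at t=0.211) (perimeter = 2·12·3.894·sin(180°/12) = 24.19 mm); Taking the union: the regions partially overlap (shared area 19.26 mm²), so the edge portions inside another operand are dropped and the merged outline is re-measured after clipping — boundary = 35.08 mm. So its perimeter = 35.08 mm. Layer 31 (z = 9.3): the sphere is not intersected at this z (|z−center|=4.800 > r=4.5); the cone at (-3, 3): at t=0.811 of its height the radius interpolates to r₁+(r₂−r₁)t = 3.594, giving a regular 12-gon of that circumradius (perimeter = 2·12·3.594·sin(180°/12) = 22.33 mm); Combining (union): only the cone at (-3, 3) is present, so the union is just that shape — boundary = 22.33 mm. So its perimeter = 22.33 mm. Layer 13 is larger (35.08 vs 22.33 mm).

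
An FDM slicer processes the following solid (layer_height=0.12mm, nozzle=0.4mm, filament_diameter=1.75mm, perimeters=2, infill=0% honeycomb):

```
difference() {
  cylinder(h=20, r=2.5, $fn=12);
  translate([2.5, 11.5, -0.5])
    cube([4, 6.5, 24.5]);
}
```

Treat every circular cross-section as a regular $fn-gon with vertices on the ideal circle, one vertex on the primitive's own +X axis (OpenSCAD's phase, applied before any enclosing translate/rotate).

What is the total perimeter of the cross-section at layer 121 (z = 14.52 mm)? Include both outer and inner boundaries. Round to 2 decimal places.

15.53 mm

At z = 14.52 mm: the cylinder: section is a regular 12-gon, circumradius r=2.5 (perimeter = 2·12·2.500·sin(180°/12) = 15.53 mm); the cube at (2.5, 11.5) is present — its section is the full 4×6.5 rectangle (perimeter 21.00 mm); Taking the first minus the rest: starting from the r=2.5 cylinder, the 4×6.5 cube at (2.5, 11.5) misses the remaining region (no effect) — boundary = 15.53 mm. Overall, the cross-section is a single solid region. Total boundary length (outer) = 15.53 mm.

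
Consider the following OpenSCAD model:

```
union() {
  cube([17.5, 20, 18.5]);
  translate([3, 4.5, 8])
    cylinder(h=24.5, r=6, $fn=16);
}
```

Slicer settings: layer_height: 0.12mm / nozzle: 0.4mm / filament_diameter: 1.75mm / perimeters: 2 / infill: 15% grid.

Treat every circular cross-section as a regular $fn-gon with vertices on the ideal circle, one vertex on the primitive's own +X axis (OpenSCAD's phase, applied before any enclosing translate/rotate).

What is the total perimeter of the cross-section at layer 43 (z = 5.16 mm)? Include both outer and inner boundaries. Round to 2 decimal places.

At z = 5.16 mm: the cube (footprint 17.5×20) is included at this height (perimeter 75.00 mm); the cylinder at (3, 4.5) is absent (z outside [8, 32.5]); Merging all regions: only the 17.5×20 cube is present, so the union is just that shape — boundary = 75.00 mm. Overall, the cross-section is a single solid region. Total boundary length (outer) = 75.00 mm.

75.00 mm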